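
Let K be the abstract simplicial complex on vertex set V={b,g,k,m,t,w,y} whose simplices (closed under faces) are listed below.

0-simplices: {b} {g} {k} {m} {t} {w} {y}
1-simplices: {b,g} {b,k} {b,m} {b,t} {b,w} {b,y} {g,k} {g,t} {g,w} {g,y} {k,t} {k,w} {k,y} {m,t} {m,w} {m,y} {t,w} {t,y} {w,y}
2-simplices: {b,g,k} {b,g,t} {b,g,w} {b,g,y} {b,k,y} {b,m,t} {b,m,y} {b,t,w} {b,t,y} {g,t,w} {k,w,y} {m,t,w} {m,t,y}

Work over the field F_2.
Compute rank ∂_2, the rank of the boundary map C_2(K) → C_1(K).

rank∂_2=11

n_0=7 n_1=19 n_2=13  [Z2]
∂1: piv[bg,bk,bm,bt,bw,by] rk=6  ker:gk,gt,gw,gy,kt,kw,ky,mt,mw,my,tw,ty,wy
∂2: piv[bgk,bgt,bgw,bgy,bky,bmt,bmy,btw,bty,kwy,mtw] rk=11  ker:gtw,mty
rk∂_2=11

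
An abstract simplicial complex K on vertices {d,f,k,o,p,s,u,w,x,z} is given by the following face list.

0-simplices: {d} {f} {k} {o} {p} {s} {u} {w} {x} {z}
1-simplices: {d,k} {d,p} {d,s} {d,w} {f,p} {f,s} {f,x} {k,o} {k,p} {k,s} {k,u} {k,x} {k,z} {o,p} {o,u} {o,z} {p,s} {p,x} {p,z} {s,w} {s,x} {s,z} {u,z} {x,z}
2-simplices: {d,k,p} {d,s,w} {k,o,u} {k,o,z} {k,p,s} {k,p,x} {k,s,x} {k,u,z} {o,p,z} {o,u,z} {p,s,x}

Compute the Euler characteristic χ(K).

n_0=10 n_1=24 n_2=11
χ=+10−24+11=-3

χ(K)=-3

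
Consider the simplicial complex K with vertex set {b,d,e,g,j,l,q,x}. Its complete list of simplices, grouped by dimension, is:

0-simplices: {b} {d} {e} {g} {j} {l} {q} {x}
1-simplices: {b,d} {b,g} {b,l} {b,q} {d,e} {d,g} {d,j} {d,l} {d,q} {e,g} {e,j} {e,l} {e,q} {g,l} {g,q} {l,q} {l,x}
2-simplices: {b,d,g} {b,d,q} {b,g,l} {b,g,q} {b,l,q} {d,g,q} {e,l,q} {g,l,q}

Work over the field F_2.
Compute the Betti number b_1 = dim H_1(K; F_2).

b_1=4

n_0=8 n_1=17 n_2=8  [Z2]
∂1: piv[bd,bg,bl,bq,de,dj,lx] rk=7  ker:dg,dl,dq,eg,ej,el,eq,gl,gq,lq
∂2: piv[bdg,bdq,bgl,bgq,blq,elq] rk=6  ker:dgq,glq
b_1=(17−7)−6=4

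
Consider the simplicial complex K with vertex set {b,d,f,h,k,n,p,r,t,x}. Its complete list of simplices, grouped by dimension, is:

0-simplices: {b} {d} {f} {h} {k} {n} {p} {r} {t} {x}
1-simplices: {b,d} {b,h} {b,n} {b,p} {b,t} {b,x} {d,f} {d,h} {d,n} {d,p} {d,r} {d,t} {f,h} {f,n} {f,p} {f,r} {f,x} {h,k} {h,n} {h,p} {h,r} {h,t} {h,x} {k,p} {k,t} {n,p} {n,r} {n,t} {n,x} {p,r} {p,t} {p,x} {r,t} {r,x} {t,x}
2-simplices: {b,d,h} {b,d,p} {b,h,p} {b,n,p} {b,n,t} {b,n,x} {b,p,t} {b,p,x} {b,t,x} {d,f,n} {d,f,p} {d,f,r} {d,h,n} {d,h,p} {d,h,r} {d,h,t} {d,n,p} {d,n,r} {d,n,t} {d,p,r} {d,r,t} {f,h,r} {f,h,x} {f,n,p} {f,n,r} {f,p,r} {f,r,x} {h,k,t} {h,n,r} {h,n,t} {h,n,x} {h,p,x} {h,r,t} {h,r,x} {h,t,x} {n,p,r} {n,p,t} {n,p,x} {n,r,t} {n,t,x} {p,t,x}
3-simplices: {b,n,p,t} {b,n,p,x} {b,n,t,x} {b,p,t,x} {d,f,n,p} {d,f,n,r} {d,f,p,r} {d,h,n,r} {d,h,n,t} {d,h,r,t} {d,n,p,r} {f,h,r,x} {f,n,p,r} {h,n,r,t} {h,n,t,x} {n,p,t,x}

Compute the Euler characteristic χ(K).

n_0=10 n_1=35 n_2=41 n_3=16
χ=+10−35+41−16=0

χ(K)=0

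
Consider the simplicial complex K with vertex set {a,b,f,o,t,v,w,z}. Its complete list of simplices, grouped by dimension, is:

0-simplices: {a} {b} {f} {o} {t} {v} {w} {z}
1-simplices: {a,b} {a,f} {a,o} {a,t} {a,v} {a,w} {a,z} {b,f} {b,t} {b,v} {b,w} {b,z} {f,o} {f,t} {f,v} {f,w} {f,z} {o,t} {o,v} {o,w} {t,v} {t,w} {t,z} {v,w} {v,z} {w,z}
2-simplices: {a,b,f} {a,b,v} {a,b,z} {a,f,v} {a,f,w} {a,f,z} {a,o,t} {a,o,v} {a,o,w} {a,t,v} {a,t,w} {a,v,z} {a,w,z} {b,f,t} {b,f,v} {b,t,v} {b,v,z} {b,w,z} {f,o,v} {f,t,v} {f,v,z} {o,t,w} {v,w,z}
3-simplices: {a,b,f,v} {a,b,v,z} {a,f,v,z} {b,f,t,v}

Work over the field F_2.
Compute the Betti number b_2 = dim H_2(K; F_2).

b_2=1

n_0=8 n_1=26 n_2=23 n_3=4  [Z2]
∂1: piv[ab,af,ao,at,av,aw,az] rk=7  ker:bf,bt,bv,bw,bz,fo,ft,fv,fw,fz,ot,ov,ow,tv,tw,tz,vw,vz,wz
∂2: piv[abf,abv,abz,afv,afw,afz,aot,aov,aow,atv,atw,avz,awz,bft,btv,bwz,fov,vwz] rk=18  ker:bfv,bvz,ftv,fvz,otw
∂3: piv[abfv,abvz,afvz,bftv] rk=4
b_2=(23−18)−4=1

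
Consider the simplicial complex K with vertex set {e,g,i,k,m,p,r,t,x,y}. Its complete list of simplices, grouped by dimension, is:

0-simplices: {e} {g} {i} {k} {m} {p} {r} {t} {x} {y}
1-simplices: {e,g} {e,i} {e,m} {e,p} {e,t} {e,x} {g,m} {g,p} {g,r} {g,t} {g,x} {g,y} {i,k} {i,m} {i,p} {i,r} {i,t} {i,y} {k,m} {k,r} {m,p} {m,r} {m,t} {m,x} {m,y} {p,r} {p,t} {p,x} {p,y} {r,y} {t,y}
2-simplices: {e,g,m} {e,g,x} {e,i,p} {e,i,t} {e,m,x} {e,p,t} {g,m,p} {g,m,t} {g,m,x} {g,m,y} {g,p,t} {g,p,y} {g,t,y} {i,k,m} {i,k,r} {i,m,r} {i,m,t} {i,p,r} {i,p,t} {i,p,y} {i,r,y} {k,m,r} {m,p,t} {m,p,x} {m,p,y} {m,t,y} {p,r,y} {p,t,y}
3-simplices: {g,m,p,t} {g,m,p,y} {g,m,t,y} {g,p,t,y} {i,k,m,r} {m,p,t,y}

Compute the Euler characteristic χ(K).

χ(K)=1

n_0=10 n_1=31 n_2=28 n_3=6
χ=+10−31+28−6=1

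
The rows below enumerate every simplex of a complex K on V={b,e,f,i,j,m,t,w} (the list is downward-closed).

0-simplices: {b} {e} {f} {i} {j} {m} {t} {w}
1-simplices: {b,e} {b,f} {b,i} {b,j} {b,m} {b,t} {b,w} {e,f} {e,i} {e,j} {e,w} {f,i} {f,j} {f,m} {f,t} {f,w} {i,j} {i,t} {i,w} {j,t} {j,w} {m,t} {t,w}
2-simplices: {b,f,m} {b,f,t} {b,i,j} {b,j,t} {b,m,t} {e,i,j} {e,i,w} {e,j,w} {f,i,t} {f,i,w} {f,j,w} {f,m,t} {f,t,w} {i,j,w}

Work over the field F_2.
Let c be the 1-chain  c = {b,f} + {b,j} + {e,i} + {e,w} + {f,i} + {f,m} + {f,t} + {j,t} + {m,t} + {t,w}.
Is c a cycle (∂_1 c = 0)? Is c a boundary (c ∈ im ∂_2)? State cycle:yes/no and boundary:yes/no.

cycle:yes boundary:yes

n_0=8 n_1=23 n_2=14  [Z2]
∂1: piv[be,bf,bi,bj,bm,bt,bw] rk=7  ker:ef,ei,ej,ew,fi,fj,fm,ft,fw,ij,it,iw,jt,jw,mt,tw
∂2: piv[bfm,bft,bij,bjt,bmt,eij,eiw,ejw,fit,fiw,fjw,ftw] rk=12  ker:fmt,ijw
∂1c = 0
c vs im∂2: reduces to 0 ⇒ boundary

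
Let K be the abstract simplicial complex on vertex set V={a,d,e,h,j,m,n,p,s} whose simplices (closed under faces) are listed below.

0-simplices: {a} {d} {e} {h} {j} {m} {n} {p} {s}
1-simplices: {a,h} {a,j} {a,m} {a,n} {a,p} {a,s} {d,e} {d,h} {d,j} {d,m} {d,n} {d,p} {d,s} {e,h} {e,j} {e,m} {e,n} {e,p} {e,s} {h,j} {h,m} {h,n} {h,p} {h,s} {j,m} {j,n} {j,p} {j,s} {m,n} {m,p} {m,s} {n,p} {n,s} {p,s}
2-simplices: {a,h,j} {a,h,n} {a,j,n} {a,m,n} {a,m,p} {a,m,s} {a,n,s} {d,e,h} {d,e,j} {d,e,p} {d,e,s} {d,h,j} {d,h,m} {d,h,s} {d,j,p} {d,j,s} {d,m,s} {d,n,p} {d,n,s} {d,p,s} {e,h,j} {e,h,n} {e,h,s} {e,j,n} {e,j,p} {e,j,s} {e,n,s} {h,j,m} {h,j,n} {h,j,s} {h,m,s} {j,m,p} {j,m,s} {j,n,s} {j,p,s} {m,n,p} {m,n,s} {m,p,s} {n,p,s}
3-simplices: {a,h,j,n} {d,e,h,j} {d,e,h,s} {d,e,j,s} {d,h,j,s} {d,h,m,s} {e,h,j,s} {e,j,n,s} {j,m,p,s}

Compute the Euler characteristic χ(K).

n_0=9 n_1=34 n_2=39 n_3=9
χ=+9−34+39−9=5

χ(K)=5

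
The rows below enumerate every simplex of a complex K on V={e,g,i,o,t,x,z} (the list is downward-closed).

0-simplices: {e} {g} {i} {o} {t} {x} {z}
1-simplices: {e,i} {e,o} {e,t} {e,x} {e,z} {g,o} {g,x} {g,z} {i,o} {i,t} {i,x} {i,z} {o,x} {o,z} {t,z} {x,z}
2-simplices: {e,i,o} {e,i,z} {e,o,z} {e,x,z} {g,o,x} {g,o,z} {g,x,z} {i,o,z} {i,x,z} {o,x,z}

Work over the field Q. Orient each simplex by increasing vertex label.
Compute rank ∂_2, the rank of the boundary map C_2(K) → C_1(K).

rank∂_2=8

n_0=7 n_1=16 n_2=10  [Q]
∂1: piv[ei,eo,et,ex,ez,go] rk=6  ker:gx,gz,io,it,ix,iz,ox,oz,tz,xz
∂2: piv[eio,eiz,eoz,exz,gox,goz,gxz,ixz] rk=8  ker:ioz,oxz
rk∂_2=8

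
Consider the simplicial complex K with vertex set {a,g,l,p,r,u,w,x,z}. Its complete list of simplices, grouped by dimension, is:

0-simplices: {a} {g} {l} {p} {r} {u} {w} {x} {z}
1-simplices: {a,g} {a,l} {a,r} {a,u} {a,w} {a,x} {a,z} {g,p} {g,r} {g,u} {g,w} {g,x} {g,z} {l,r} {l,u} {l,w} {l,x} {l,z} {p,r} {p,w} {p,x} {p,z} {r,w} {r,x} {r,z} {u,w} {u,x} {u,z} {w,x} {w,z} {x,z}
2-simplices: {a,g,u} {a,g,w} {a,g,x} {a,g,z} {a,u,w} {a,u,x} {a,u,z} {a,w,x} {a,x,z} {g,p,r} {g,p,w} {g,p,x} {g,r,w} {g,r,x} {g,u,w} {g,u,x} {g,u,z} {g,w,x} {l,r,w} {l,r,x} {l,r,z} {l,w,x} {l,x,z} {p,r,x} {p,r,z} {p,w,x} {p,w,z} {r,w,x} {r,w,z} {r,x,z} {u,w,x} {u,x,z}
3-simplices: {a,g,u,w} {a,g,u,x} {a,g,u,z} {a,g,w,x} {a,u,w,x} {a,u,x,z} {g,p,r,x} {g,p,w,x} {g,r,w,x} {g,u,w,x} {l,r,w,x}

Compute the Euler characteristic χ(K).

n_0=9 n_1=31 n_2=32 n_3=11
χ=+9−31+32−11=-1

χ(K)=-1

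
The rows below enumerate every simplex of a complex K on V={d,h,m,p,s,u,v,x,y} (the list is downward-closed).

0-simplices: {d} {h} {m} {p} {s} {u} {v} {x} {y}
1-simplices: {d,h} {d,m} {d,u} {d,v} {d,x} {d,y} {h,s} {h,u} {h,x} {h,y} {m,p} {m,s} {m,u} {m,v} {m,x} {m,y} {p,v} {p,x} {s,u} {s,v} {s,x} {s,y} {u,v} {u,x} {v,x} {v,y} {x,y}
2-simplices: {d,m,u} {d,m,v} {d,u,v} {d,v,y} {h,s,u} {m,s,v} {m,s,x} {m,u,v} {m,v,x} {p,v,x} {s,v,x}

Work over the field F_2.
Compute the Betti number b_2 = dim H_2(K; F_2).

n_0=9 n_1=27 n_2=11  [Z2]
∂1: piv[dh,dm,du,dv,dx,dy,hs,mp] rk=8  ker:hu,hx,hy,ms,mu,mv,mx,my,pv,px,su,sv,sx,sy,uv,ux,vx,vy,xy
∂2: piv[dmu,dmv,duv,dvy,hsu,msv,msx,mvx,pvx] rk=9  ker:muv,svx
b_2=(11−9)−0=2

b_2=2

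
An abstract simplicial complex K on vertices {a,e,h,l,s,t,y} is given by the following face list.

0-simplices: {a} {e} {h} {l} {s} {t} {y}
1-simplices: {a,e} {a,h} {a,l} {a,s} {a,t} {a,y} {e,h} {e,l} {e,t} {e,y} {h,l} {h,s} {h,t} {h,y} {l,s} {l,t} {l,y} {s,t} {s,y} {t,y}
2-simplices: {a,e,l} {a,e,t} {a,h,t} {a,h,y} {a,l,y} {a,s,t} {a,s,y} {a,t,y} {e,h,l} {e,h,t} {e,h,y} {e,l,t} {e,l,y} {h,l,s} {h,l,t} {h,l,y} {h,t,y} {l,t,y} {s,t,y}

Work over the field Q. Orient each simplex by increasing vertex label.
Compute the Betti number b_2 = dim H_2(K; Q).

n_0=7 n_1=20 n_2=19  [Q]
∂1: piv[ae,ah,al,as,at,ay] rk=6  ker:eh,el,et,ey,hl,hs,ht,hy,ls,lt,ly,st,sy,ty
∂2: piv[ael,aet,aht,ahy,aly,ast,asy,aty,ehl,eht,ehy,elt,hls] rk=13  ker:ely,hlt,hly,hty,lty,sty
b_2=(19−13)−0=6

b_2=6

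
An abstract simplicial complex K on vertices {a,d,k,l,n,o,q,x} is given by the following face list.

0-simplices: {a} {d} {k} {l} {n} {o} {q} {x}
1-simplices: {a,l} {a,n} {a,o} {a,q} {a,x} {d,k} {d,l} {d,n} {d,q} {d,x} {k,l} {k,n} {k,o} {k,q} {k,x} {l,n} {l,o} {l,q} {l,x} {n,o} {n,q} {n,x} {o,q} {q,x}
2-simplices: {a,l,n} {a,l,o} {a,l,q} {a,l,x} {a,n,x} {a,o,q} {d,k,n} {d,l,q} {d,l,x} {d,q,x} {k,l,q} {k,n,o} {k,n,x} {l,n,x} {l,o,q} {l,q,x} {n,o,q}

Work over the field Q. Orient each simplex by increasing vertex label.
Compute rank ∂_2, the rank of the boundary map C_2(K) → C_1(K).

rank∂_2=14

n_0=8 n_1=24 n_2=17  [Q]
∂1: piv[al,an,ao,aq,ax,dk,dl] rk=7  ker:dn,dq,dx,kl,kn,ko,kq,kx,ln,lo,lq,lx,no,nq,nx,oq,qx
∂2: piv[aln,alo,alq,alx,anx,aoq,dkn,dlq,dlx,dqx,klq,kno,knx,noq] rk=14  ker:lnx,loq,lqx
rk∂_2=14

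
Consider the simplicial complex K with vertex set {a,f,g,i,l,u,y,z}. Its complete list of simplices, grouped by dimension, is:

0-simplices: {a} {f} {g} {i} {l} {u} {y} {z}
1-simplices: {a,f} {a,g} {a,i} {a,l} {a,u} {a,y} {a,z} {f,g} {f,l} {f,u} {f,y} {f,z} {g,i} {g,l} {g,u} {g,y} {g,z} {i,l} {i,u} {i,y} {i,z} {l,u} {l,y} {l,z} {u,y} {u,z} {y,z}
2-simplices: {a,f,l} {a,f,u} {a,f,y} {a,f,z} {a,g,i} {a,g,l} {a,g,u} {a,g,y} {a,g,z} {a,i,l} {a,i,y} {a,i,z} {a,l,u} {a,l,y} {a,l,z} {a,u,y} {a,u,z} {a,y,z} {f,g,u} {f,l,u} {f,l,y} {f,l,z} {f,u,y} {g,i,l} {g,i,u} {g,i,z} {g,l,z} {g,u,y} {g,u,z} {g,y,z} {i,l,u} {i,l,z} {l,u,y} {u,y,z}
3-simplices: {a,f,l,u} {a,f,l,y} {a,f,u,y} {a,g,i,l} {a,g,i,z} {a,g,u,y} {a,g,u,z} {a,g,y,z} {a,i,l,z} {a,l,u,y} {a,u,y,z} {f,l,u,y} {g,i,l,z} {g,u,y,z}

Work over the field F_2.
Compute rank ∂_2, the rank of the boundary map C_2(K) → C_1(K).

rank∂_2=20

n_0=8 n_1=27 n_2=34 n_3=14  [Z2]
∂1: piv[af,ag,ai,al,au,ay,az] rk=7  ker:fg,fl,fu,fy,fz,gi,gl,gu,gy,gz,il,iu,iy,iz,lu,ly,lz,uy,uz,yz
∂2: piv[afl,afu,afy,afz,agi,agl,agu,agy,agz,ail,aiy,aiz,alu,aly,alz,auy,auz,ayz,fgu,giu] rk=20  ker:flu,fly,flz,fuy,gil,giz,glz,guy,guz,gyz,ilu,ilz,luy,uyz
∂3: piv[aflu,afly,afuy,agil,agiz,aguy,aguz,agyz,ailz,aluy,auyz,gilz] rk=12  ker:fluy,guyz
rk∂_2=20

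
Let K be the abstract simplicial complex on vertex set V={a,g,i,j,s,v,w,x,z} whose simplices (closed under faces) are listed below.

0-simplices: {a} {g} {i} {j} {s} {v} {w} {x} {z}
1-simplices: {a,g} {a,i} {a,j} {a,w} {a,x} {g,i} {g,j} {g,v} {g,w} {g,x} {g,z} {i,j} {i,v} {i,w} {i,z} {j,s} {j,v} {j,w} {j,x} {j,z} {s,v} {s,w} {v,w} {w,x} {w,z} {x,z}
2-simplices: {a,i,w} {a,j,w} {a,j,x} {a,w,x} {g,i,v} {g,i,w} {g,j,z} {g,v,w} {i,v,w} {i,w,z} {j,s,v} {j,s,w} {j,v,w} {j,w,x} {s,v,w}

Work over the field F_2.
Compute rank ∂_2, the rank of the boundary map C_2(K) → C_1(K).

rank∂_2=12

n_0=9 n_1=26 n_2=15  [Z2]
∂1: piv[ag,ai,aj,aw,ax,gv,gz,js] rk=8  ker:gi,gj,gw,gx,ij,iv,iw,iz,jv,jw,jx,jz,sv,sw,vw,wx,wz,xz
∂2: piv[aiw,ajw,ajx,awx,giv,giw,gjz,gvw,iwz,jsv,jsw,jvw] rk=12  ker:ivw,jwx,svw
rk∂_2=12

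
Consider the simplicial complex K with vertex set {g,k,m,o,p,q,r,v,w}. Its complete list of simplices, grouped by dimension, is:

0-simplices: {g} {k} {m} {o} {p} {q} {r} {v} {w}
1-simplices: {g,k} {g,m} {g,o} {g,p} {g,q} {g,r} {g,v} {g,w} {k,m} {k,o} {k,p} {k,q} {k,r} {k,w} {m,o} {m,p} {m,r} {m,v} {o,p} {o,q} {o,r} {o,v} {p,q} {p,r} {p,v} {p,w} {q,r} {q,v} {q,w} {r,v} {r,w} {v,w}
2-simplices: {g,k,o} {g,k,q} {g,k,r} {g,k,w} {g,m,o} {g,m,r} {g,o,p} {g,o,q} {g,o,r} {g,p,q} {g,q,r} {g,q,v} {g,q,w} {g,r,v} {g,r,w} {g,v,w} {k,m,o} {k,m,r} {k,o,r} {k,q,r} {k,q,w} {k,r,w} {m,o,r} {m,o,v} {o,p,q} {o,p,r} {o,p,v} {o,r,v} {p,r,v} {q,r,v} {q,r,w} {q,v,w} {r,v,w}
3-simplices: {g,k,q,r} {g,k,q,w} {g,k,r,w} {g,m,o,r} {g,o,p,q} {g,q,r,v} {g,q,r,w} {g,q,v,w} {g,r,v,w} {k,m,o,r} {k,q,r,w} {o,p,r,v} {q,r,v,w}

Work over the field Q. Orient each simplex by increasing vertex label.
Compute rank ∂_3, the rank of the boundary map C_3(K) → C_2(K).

n_0=9 n_1=32 n_2=33 n_3=13  [Q]
∂1: piv[gk,gm,go,gp,gq,gr,gv,gw] rk=8  ker:km,ko,kp,kq,kr,kw,mo,mp,mr,mv,op,oq,or,ov,pq,pr,pv,pw,qr,qv,qw,rv,rw,vw
∂2: piv[gko,gkq,gkr,gkw,gmo,gmr,gop,goq,gor,gpq,gqr,gqv,gqw,grv,grw,gvw,kmo,mov,opr,opv,orv] rk=21  ker:kmr,kor,kqr,kqw,krw,mor,opq,prv,qrv,qrw,qvw,rvw
∂3: piv[gkqr,gkqw,gkrw,gmor,gopq,gqrv,gqrw,gqvw,grvw,kmor,oprv] rk=11  ker:kqrw,qrvw
rk∂_3=11

rank∂_3=11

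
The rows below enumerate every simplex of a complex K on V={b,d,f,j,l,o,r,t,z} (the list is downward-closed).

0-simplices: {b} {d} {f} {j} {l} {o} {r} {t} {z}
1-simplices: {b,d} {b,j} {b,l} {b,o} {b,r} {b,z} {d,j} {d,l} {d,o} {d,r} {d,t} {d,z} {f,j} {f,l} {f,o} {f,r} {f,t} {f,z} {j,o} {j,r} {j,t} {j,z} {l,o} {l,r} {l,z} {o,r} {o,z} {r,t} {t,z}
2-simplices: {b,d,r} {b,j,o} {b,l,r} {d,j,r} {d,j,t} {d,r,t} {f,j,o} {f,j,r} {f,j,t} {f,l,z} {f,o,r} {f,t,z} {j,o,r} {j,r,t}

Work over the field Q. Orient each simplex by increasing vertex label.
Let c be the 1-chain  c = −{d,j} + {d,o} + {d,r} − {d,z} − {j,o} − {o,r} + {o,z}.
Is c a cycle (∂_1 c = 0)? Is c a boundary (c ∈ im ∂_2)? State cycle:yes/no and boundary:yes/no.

cycle:yes boundary:no

n_0=9 n_1=29 n_2=14  [Q]
∂1: piv[bd,bj,bl,bo,br,bz,dt,fj] rk=8  ker:dj,dl,do,dr,dz,fl,fo,fr,ft,fz,jo,jr,jt,jz,lo,lr,lz,or,oz,rt,tz
∂2: piv[bdr,bjo,blr,djr,djt,drt,fjo,fjr,fjt,flz,for,ftz] rk=12  ker:jor,jrt
∂1c = 0
c vs im∂2: residual ≠ 0 ⇒ not boundary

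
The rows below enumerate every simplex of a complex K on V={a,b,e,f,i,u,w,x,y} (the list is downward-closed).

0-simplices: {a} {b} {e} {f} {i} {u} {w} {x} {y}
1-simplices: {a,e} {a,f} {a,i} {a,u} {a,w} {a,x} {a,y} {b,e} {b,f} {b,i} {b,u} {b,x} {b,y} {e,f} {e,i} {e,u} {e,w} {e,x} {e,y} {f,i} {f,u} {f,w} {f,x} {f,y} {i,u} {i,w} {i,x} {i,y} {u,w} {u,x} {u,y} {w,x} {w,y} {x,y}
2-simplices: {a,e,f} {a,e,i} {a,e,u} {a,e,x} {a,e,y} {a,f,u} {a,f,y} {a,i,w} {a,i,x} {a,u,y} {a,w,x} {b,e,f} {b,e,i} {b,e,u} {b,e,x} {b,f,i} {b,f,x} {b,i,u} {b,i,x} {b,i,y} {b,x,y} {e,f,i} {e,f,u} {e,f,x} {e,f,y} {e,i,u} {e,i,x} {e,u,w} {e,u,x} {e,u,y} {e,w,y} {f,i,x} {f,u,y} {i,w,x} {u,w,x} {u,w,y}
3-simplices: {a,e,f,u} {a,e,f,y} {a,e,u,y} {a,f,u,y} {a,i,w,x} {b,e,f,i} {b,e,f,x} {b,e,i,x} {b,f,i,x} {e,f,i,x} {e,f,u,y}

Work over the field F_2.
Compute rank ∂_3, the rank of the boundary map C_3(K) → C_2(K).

n_0=9 n_1=34 n_2=36 n_3=11  [Z2]
∂1: piv[ae,af,ai,au,aw,ax,ay,be] rk=8  ker:bf,bi,bu,bx,by,ef,ei,eu,ew,ex,ey,fi,fu,fw,fx,fy,iu,iw,ix,iy,uw,ux,uy,wx,wy,xy
∂2: piv[aef,aei,aeu,aex,aey,afu,afy,aiw,aix,auy,awx,bef,bei,beu,bex,bfi,bfx,biu,biy,bxy,euw,eux,ewy,uwx] rk=24  ker:bix,efi,efu,efx,efy,eiu,eix,euy,fix,fuy,iwx,uwy
∂3: piv[aefu,aefy,aeuy,afuy,aiwx,befi,befx,beix,bfix] rk=9  ker:efix,efuy
rk∂_3=9

rank∂_3=9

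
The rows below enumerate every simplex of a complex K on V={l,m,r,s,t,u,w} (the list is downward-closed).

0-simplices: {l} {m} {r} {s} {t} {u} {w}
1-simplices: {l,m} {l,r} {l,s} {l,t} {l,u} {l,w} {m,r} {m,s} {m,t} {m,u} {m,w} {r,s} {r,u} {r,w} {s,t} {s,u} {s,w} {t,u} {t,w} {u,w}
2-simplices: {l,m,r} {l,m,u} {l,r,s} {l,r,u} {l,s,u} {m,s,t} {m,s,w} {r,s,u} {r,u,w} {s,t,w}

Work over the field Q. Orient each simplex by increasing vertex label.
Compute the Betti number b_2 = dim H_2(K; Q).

b_2=1

n_0=7 n_1=20 n_2=10  [Q]
∂1: piv[lm,lr,ls,lt,lu,lw] rk=6  ker:mr,ms,mt,mu,mw,rs,ru,rw,st,su,sw,tu,tw,uw
∂2: piv[lmr,lmu,lrs,lru,lsu,mst,msw,ruw,stw] rk=9  ker:rsu
b_2=(10−9)−0=1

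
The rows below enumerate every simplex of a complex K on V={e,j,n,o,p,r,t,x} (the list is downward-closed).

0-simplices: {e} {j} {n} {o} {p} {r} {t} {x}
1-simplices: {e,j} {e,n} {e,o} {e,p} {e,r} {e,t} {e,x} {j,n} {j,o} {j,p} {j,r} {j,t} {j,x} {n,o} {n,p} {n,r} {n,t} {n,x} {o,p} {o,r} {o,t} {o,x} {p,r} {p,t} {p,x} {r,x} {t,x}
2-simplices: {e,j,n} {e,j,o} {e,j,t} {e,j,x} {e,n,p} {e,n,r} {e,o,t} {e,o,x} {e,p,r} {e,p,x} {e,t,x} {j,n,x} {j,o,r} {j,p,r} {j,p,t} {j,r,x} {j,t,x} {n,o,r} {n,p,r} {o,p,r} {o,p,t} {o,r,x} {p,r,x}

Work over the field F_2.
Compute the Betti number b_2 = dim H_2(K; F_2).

n_0=8 n_1=27 n_2=23  [Z2]
∂1: piv[ej,en,eo,ep,er,et,ex] rk=7  ker:jn,jo,jp,jr,jt,jx,no,np,nr,nt,nx,op,or,ot,ox,pr,pt,px,rx,tx
∂2: piv[ejn,ejo,ejt,ejx,enp,enr,eot,eox,epr,epx,etx,jnx,jor,jpr,jpt,jrx,nor,opr,prx] rk=19  ker:jtx,npr,opt,orx
b_2=(23−19)−0=4

b_2=4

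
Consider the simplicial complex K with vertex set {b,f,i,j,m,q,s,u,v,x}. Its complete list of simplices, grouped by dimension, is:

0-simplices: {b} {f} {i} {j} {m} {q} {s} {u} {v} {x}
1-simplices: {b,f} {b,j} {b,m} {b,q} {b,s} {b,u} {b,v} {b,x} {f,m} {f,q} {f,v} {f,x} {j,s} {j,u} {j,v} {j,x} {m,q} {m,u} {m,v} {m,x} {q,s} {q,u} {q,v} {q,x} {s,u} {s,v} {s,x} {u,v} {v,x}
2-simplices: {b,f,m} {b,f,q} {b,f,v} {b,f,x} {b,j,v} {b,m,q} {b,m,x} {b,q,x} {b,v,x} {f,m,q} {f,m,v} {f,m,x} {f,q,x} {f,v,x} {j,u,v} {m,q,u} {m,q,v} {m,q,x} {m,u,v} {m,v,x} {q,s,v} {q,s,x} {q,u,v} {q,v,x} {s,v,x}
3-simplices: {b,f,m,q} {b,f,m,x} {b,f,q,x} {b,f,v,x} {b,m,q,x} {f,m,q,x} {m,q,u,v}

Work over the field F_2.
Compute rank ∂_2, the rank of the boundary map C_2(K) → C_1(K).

rank∂_2=16

n_0=10 n_1=29 n_2=25 n_3=7  [Z2]
∂1: piv[bf,bj,bm,bq,bs,bu,bv,bx] rk=8  ker:fm,fq,fv,fx,js,ju,jv,jx,mq,mu,mv,mx,qs,qu,qv,qx,su,sv,sx,uv,vx
∂2: piv[bfm,bfq,bfv,bfx,bjv,bmq,bmx,bqx,bvx,fmv,juv,mqu,mqv,muv,qsv,qsx] rk=16  ker:fmq,fmx,fqx,fvx,mqx,mvx,quv,qvx,svx
∂3: piv[bfmq,bfmx,bfqx,bfvx,bmqx,mquv] rk=6  ker:fmqx
rk∂_2=16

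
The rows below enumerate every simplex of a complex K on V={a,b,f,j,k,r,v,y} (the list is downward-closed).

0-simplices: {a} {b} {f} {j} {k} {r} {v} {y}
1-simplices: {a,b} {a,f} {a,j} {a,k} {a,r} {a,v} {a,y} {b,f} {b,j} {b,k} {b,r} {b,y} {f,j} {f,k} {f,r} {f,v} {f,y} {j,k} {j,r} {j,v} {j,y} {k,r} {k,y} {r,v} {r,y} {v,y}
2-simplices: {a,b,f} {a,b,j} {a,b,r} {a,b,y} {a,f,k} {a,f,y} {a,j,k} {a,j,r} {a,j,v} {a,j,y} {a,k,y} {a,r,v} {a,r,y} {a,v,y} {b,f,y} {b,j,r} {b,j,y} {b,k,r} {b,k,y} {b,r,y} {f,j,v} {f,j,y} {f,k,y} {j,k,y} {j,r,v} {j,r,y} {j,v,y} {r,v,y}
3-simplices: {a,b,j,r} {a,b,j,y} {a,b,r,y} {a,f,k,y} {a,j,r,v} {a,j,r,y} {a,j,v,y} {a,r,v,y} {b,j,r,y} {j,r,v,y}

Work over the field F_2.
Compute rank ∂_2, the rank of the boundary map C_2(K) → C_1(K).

rank∂_2=18

n_0=8 n_1=26 n_2=28 n_3=10  [Z2]
∂1: piv[ab,af,aj,ak,ar,av,ay] rk=7  ker:bf,bj,bk,br,by,fj,fk,fr,fv,fy,jk,jr,jv,jy,kr,ky,rv,ry,vy
∂2: piv[abf,abj,abr,aby,afk,afy,ajk,ajr,ajv,ajy,aky,arv,ary,avy,bkr,bky,fjv,fjy] rk=18  ker:bfy,bjr,bjy,bry,fky,jky,jrv,jry,jvy,rvy
∂3: piv[abjr,abjy,abry,afky,ajrv,ajry,ajvy,arvy] rk=8  ker:bjry,jrvy
rk∂_2=18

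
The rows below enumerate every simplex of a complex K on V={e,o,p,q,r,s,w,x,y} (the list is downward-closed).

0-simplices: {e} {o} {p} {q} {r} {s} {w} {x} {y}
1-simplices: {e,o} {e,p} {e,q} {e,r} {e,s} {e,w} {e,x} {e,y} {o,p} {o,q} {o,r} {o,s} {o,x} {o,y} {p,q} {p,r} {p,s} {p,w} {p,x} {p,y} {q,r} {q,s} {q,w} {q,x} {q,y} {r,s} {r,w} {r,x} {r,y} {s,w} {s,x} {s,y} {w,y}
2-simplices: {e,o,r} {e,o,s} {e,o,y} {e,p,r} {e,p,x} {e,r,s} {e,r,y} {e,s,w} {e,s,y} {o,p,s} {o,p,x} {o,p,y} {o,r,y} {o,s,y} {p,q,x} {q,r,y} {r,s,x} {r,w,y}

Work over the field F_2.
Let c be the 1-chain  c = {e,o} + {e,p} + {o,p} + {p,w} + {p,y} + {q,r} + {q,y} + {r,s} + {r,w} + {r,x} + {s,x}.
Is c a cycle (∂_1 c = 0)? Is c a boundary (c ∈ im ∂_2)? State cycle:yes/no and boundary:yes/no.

n_0=9 n_1=33 n_2=18  [Z2]
∂1: piv[eo,ep,eq,er,es,ew,ex,ey] rk=8  ker:op,oq,or,os,ox,oy,pq,pr,ps,pw,px,py,qr,qs,qw,qx,qy,rs,rw,rx,ry,sw,sx,sy,wy
∂2: piv[eor,eos,eoy,epr,epx,ers,ery,esw,esy,ops,opx,opy,pqx,qry,rsx,rwy] rk=16  ker:ory,osy
∂1c = 0
c vs im∂2: residual ≠ 0 ⇒ not boundary

cycle:yes boundary:no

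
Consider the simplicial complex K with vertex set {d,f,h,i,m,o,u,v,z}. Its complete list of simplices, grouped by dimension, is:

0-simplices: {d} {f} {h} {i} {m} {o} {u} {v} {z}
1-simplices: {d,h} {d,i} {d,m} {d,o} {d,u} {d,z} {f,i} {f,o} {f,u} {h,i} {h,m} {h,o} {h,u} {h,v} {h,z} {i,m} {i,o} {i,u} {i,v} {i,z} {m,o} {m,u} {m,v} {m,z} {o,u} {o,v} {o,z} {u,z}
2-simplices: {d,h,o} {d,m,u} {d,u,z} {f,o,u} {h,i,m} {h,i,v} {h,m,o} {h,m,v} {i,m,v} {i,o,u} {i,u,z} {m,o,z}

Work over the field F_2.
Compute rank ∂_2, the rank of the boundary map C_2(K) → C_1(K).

n_0=9 n_1=28 n_2=12  [Z2]
∂1: piv[dh,di,dm,do,du,dz,fi,hv] rk=8  ker:fo,fu,hi,hm,ho,hu,hz,im,io,iu,iv,iz,mo,mu,mv,mz,ou,ov,oz,uz
∂2: piv[dho,dmu,duz,fou,him,hiv,hmo,hmv,iou,iuz,moz] rk=11  ker:imv
rk∂_2=11

rank∂_2=11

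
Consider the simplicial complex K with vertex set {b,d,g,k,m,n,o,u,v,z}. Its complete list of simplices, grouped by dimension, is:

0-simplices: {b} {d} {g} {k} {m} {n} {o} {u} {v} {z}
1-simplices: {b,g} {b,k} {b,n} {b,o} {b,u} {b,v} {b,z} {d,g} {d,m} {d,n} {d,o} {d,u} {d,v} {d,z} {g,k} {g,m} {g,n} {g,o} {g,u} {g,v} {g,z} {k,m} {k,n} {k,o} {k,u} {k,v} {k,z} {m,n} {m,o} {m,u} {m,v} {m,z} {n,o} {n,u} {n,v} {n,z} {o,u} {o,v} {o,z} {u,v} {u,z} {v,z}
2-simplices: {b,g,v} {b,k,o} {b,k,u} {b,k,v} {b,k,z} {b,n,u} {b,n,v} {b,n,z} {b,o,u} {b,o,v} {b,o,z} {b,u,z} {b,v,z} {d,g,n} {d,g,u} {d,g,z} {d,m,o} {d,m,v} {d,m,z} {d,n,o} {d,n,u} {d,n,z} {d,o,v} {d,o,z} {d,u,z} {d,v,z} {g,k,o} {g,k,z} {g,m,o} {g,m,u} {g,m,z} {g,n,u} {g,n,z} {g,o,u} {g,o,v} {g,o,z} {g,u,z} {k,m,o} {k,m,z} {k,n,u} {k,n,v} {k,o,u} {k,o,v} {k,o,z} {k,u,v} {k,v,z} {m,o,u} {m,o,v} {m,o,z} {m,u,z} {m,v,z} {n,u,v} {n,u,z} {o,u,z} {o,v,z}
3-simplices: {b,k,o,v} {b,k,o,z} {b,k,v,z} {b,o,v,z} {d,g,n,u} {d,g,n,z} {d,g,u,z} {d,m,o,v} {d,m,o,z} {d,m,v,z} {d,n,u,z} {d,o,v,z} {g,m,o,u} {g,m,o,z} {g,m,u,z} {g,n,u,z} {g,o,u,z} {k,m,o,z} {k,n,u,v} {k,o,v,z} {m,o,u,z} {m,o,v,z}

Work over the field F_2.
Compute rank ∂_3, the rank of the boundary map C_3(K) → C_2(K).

n_0=10 n_1=42 n_2=55 n_3=22  [Z2]
∂1: piv[bg,bk,bn,bo,bu,bv,bz,dg,dm] rk=9  ker:dn,do,du,dv,dz,gk,gm,gn,go,gu,gv,gz,km,kn,ko,ku,kv,kz,mn,mo,mu,mv,mz,no,nu,nv,nz,ou,ov,oz,uv,uz,vz
∂2: piv[bgv,bko,bku,bkv,bkz,bnu,bnv,bnz,bou,bov,boz,buz,bvz,dgn,dgu,dgz,dmo,dmv,dmz,dno,dnu,dnz,dov,doz,gko,gkz,gmo,gmu,gov,kmo,knu,kuv] rk=32  ker:duz,dvz,gmz,gnu,gnz,gou,goz,guz,kmz,knv,kou,kov,koz,kvz,mou,mov,moz,muz,mvz,nuv,nuz,ouz,ovz
∂3: piv[bkov,bkoz,bkvz,bovz,dgnu,dgnz,dguz,dmov,dmoz,dmvz,dnuz,dovz,gmou,gmoz,gmuz,gouz,kmoz,knuv] rk=18  ker:gnuz,kovz,mouz,movz
rk∂_3=18

rank∂_3=18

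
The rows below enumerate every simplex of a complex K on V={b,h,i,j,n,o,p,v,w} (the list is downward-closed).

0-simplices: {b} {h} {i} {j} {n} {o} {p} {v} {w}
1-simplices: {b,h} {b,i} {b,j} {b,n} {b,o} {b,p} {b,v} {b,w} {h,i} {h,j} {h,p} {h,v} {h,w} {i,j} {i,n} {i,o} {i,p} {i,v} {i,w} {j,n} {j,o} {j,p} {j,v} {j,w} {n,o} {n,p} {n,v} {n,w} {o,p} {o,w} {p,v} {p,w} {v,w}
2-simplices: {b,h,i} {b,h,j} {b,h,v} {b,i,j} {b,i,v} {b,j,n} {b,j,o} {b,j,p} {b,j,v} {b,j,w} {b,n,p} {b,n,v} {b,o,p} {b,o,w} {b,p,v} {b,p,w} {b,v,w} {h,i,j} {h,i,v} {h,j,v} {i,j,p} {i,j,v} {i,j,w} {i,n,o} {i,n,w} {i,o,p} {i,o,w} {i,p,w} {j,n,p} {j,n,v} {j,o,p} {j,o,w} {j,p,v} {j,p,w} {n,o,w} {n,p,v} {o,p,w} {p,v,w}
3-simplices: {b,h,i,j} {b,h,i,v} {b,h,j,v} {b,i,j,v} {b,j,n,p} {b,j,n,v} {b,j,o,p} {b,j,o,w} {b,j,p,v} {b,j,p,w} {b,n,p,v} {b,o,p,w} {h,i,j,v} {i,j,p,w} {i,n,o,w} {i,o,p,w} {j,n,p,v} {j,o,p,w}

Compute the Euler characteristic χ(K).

χ(K)=-4

n_0=9 n_1=33 n_2=38 n_3=18
χ=+9−33+38−18=-4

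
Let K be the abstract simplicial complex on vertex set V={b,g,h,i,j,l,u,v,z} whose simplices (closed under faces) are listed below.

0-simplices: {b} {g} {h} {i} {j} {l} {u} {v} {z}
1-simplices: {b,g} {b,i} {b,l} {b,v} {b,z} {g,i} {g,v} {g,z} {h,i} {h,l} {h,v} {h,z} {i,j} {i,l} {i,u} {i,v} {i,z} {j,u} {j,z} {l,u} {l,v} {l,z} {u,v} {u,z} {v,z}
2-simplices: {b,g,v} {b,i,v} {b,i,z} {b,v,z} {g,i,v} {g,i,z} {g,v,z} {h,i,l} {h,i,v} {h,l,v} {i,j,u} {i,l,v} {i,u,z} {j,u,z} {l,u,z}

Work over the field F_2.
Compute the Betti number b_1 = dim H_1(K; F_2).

b_1=4

n_0=9 n_1=25 n_2=15  [Z2]
∂1: piv[bg,bi,bl,bv,bz,hi,ij,iu] rk=8  ker:gi,gv,gz,hl,hv,hz,il,iv,iz,ju,jz,lu,lv,lz,uv,uz,vz
∂2: piv[bgv,biv,biz,bvz,giv,giz,hil,hiv,hlv,iju,iuz,juz,luz] rk=13  ker:gvz,ilv
b_1=(25−8)−13=4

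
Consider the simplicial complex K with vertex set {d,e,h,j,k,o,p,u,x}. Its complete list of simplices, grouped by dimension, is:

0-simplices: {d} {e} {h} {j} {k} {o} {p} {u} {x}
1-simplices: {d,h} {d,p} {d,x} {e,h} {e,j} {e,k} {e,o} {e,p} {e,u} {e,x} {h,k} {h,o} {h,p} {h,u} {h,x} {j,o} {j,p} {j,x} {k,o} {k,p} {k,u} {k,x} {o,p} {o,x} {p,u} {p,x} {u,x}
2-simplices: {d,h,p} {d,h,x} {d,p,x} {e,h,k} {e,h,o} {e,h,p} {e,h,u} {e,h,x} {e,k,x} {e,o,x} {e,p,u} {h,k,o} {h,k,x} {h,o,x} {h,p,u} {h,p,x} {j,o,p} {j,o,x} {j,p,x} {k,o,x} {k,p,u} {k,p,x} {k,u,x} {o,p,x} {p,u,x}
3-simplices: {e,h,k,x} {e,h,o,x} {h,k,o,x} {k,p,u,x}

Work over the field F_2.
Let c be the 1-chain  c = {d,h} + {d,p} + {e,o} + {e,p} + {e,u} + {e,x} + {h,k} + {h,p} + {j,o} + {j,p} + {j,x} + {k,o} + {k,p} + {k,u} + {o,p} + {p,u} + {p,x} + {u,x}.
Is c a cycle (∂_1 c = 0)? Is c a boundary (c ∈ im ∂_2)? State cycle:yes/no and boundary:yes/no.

n_0=9 n_1=27 n_2=25 n_3=4  [Z2]
∂1: piv[dh,dp,dx,eh,ej,ek,eo,eu] rk=8  ker:ep,ex,hk,ho,hp,hu,hx,jo,jp,jx,ko,kp,ku,kx,op,ox,pu,px,ux
∂2: piv[dhp,dhx,dpx,ehk,eho,ehp,ehu,ehx,ekx,eox,epu,hko,jop,jox,jpx,kpu,kpx,kux] rk=18  ker:hkx,hox,hpu,hpx,kox,opx,pux
∂3: piv[ehkx,ehox,hkox,kpux] rk=4
∂1c = {h} + {j}

cycle:no boundary:no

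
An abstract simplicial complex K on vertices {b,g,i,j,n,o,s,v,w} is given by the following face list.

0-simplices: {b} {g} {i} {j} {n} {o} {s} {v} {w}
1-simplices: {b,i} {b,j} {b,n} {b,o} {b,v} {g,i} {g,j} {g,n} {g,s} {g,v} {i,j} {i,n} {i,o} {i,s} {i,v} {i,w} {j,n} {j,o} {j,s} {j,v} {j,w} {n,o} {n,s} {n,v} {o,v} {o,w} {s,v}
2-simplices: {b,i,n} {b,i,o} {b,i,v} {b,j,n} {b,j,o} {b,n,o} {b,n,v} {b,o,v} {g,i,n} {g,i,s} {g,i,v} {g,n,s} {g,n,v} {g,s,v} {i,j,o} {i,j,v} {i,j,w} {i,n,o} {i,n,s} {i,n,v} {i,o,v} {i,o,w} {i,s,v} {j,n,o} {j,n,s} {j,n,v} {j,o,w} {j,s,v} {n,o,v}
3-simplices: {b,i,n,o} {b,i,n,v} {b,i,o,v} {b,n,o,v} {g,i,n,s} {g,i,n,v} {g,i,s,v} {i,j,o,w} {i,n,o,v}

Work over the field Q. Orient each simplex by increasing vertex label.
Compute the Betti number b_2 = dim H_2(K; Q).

b_2=3

n_0=9 n_1=27 n_2=29 n_3=9  [Q]
∂1: piv[bi,bj,bn,bo,bv,gi,gs,iw] rk=8  ker:gj,gn,gv,ij,in,io,is,iv,jn,jo,js,jv,jw,no,ns,nv,ov,ow,sv
∂2: piv[bin,bio,biv,bjn,bjo,bno,bnv,bov,gin,gis,giv,gns,gsv,ijo,ijv,ijw,iow,jns] rk=18  ker:gnv,ino,ins,inv,iov,isv,jno,jnv,jow,jsv,nov
∂3: piv[bino,binv,biov,bnov,gins,ginv,gisv,ijow] rk=8  ker:inov
b_2=(29−18)−8=3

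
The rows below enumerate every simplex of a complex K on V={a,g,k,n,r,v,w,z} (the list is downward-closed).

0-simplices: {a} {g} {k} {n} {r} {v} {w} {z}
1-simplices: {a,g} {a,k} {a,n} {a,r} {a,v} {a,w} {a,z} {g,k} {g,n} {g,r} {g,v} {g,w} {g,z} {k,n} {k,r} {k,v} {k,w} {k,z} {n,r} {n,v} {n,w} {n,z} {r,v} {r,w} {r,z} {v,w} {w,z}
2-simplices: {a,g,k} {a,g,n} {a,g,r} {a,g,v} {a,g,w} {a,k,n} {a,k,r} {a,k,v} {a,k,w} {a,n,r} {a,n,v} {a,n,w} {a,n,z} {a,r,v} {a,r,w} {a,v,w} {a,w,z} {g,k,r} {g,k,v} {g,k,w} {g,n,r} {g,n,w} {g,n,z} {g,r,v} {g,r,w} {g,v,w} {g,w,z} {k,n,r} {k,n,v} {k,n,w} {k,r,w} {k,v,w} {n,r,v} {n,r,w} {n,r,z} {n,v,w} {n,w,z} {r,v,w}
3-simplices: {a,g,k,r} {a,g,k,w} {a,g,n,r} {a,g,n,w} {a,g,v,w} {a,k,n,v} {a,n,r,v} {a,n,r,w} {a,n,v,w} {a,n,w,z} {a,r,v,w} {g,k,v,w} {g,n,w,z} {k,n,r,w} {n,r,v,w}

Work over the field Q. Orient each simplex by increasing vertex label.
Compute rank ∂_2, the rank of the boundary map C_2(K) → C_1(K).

n_0=8 n_1=27 n_2=38 n_3=15  [Q]
∂1: piv[ag,ak,an,ar,av,aw,az] rk=7  ker:gk,gn,gr,gv,gw,gz,kn,kr,kv,kw,kz,nr,nv,nw,nz,rv,rw,rz,vw,wz
∂2: piv[agk,agn,agr,agv,agw,akn,akr,akv,akw,anr,anv,anw,anz,arv,arw,avw,awz,gnz,nrz] rk=19  ker:gkr,gkv,gkw,gnr,gnw,grv,grw,gvw,gwz,knr,knv,knw,krw,kvw,nrv,nrw,nvw,nwz,rvw
∂3: piv[agkr,agkw,agnr,agnw,agvw,aknv,anrv,anrw,anvw,anwz,arvw,gkvw,gnwz,knrw] rk=14  ker:nrvw
rk∂_2=19

rank∂_2=19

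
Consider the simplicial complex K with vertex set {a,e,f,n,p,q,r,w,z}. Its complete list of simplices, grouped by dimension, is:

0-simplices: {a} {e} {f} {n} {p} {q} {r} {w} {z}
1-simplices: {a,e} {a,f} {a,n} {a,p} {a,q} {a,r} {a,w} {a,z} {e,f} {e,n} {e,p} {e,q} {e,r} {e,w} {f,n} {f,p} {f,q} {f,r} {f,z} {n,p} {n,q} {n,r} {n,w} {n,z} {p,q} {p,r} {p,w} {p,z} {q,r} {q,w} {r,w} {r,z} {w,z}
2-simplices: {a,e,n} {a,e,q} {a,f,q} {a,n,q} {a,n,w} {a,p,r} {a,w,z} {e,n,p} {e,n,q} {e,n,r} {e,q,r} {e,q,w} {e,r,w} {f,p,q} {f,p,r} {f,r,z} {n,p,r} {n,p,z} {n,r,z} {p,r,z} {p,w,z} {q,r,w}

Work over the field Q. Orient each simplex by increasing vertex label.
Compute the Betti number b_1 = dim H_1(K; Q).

n_0=9 n_1=33 n_2=22  [Q]
∂1: piv[ae,af,an,ap,aq,ar,aw,az] rk=8  ker:ef,en,ep,eq,er,ew,fn,fp,fq,fr,fz,np,nq,nr,nw,nz,pq,pr,pw,pz,qr,qw,rw,rz,wz
∂2: piv[aen,aeq,afq,anq,anw,apr,awz,enp,enr,eqr,eqw,erw,fpq,fpr,frz,npr,npz,nrz,pwz] rk=19  ker:enq,prz,qrw
b_1=(33−8)−19=6

b_1=6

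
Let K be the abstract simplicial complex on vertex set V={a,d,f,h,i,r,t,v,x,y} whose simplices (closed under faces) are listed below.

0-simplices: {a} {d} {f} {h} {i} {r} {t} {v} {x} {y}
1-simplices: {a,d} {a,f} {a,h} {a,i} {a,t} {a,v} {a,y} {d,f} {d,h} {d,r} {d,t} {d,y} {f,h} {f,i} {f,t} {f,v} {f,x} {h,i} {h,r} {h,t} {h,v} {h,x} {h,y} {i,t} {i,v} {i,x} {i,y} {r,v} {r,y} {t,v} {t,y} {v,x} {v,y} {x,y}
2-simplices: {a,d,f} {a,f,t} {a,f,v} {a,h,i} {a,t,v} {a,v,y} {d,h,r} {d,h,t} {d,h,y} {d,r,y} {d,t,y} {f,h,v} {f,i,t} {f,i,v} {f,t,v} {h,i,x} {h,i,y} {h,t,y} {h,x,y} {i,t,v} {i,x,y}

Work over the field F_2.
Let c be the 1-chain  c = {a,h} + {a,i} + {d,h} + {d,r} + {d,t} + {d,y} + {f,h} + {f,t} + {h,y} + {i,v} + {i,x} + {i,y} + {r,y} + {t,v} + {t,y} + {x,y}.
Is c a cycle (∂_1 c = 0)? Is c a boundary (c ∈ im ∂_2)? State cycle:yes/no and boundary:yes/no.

cycle:yes boundary:no

n_0=10 n_1=34 n_2=21  [Z2]
∂1: piv[ad,af,ah,ai,at,av,ay,dr,fx] rk=9  ker:df,dh,dt,dy,fh,fi,ft,fv,hi,hr,ht,hv,hx,hy,it,iv,ix,iy,rv,ry,tv,ty,vx,vy,xy
∂2: piv[adf,aft,afv,ahi,atv,avy,dhr,dht,dhy,dry,dty,fhv,fit,fiv,hix,hiy,hxy] rk=17  ker:ftv,hty,itv,ixy
∂1c = 0
c vs im∂2: residual ≠ 0 ⇒ not boundary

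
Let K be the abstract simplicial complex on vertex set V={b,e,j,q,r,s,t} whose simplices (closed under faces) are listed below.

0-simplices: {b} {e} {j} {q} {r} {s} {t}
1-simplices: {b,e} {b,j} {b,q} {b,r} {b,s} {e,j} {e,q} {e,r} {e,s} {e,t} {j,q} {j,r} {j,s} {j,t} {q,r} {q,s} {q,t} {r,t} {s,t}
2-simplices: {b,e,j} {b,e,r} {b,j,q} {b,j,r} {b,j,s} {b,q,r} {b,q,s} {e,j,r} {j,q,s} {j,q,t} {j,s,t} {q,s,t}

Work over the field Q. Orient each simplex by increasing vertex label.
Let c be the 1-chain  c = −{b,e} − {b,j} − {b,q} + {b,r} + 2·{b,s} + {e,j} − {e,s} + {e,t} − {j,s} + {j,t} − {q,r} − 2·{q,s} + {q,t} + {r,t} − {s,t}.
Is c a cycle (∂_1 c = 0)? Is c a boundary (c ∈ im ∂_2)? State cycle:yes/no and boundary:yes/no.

cycle:no boundary:no

n_0=7 n_1=19 n_2=12  [Q]
∂1: piv[be,bj,bq,br,bs,et] rk=6  ker:ej,eq,er,es,jq,jr,js,jt,qr,qs,qt,rt,st
∂2: piv[bej,ber,bjq,bjr,bjs,bqr,bqs,jqt,jst] rk=9  ker:ejr,jqs,qst
∂1c = −2·{e} + {q} − {r} − {s} + 3·{t}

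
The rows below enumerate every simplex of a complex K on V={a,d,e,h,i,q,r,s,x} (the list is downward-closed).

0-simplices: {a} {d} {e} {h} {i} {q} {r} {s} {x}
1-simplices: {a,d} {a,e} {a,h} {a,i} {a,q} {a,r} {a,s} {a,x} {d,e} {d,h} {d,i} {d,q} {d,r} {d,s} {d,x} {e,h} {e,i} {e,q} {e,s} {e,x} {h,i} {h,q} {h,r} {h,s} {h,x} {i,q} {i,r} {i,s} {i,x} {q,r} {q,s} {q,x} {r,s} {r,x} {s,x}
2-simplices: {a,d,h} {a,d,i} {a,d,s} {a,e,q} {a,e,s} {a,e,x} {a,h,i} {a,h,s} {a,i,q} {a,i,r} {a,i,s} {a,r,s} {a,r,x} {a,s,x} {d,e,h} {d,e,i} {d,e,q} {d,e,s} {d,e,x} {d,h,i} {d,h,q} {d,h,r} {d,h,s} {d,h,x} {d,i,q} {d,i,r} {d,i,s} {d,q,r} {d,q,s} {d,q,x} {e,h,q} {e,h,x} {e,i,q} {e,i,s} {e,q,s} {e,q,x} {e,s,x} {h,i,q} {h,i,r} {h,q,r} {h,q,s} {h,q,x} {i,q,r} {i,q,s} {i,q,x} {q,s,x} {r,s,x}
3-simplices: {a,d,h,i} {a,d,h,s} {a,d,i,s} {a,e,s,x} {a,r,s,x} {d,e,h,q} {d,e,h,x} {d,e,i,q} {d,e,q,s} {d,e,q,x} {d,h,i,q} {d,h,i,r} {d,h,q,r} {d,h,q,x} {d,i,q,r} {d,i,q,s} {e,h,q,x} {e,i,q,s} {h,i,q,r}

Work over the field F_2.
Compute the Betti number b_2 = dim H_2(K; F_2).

b_2=3

n_0=9 n_1=35 n_2=47 n_3=19  [Z2]
∂1: piv[ad,ae,ah,ai,aq,ar,as,ax] rk=8  ker:de,dh,di,dq,dr,ds,dx,eh,ei,eq,es,ex,hi,hq,hr,hs,hx,iq,ir,is,ix,qr,qs,qx,rs,rx,sx
∂2: piv[adh,adi,ads,aeq,aes,aex,ahi,ahs,aiq,air,ais,ars,arx,asx,deh,dei,deq,des,dex,dhq,dhr,dhx,dir,dqr,dqs,dqx,iqx] rk=27  ker:dhi,dhs,diq,dis,ehq,ehx,eiq,eis,eqs,eqx,esx,hiq,hir,hqr,hqs,hqx,iqr,iqs,qsx,rsx
∂3: piv[adhi,adhs,adis,aesx,arsx,dehq,dehx,deiq,deqs,deqx,dhiq,dhir,dhqr,dhqx,diqr,diqs,eiqs] rk=17  ker:ehqx,hiqr
b_2=(47−27)−17=3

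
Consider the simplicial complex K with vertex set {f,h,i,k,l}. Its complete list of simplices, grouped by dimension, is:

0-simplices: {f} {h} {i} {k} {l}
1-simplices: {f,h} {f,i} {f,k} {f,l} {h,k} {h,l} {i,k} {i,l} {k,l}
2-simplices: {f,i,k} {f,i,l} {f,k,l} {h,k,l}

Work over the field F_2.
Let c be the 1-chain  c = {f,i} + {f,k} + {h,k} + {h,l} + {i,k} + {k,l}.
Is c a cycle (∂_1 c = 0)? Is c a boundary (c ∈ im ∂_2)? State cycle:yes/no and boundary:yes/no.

n_0=5 n_1=9 n_2=4  [Z2]
∂1: piv[fh,fi,fk,fl] rk=4  ker:hk,hl,ik,il,kl
∂2: piv[fik,fil,fkl,hkl] rk=4
∂1c = 0
c vs im∂2: reduces to 0 ⇒ boundary

cycle:yes boundary:yes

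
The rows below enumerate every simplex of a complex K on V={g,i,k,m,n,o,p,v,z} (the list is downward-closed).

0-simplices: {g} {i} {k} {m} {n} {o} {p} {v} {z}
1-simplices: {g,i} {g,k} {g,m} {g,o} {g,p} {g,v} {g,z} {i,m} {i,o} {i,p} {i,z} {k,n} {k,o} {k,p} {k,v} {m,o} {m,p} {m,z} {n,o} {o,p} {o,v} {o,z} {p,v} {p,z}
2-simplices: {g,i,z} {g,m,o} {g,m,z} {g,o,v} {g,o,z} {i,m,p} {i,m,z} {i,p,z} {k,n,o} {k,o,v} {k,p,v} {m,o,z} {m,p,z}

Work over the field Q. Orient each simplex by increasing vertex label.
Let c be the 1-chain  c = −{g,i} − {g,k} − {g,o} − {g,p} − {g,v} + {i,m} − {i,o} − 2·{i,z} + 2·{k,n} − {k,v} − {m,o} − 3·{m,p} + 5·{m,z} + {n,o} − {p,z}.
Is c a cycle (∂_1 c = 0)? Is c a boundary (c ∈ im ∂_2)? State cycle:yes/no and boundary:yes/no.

n_0=9 n_1=24 n_2=13  [Q]
∂1: piv[gi,gk,gm,go,gp,gv,gz,kn] rk=8  ker:im,io,ip,iz,ko,kp,kv,mo,mp,mz,no,op,ov,oz,pv,pz
∂2: piv[giz,gmo,gmz,gov,goz,imp,imz,ipz,kno,kov,kpv] rk=11  ker:moz,mpz
∂1c = 5·{g} + {i} − 2·{k} + {n} − 2·{o} − 3·{p} − 2·{v} + 2·{z}

cycle:no boundary:no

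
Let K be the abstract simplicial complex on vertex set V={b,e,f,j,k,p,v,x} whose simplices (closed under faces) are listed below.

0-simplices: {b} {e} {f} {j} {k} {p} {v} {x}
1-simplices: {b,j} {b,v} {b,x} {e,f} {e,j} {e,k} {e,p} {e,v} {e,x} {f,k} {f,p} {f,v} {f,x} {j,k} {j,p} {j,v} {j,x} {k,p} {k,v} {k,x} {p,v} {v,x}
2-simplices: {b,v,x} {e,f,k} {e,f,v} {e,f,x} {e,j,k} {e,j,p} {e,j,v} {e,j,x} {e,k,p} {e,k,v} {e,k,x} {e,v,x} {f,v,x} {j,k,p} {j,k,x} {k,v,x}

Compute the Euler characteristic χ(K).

χ(K)=2

n_0=8 n_1=22 n_2=16
χ=+8−22+16=2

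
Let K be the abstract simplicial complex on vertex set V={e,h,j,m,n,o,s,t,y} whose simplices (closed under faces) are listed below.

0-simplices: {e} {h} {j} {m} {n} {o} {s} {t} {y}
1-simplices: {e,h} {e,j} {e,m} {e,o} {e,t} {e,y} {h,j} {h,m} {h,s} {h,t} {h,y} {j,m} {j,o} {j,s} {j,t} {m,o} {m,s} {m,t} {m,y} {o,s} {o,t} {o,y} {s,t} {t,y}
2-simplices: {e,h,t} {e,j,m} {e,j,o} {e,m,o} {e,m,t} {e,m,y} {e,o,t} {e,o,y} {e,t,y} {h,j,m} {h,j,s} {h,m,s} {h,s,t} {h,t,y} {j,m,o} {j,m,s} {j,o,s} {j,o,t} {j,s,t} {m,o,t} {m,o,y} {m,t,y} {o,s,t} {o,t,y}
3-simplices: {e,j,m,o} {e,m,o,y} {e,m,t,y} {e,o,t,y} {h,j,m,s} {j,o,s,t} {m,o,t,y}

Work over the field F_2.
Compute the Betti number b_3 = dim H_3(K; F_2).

b_3=0

n_0=9 n_1=24 n_2=24 n_3=7  [Z2]
∂1: piv[eh,ej,em,eo,et,ey,hs] rk=7  ker:hj,hm,ht,hy,jm,jo,js,jt,mo,ms,mt,my,os,ot,oy,st,ty
∂2: piv[eht,ejm,ejo,emo,emt,emy,eot,eoy,ety,hjm,hjs,hms,hst,hty,jos,jot,jst] rk=17  ker:jmo,jms,mot,moy,mty,ost,oty
∂3: piv[ejmo,emoy,emty,eoty,hjms,jost,moty] rk=7
b_3=(7−7)−0=0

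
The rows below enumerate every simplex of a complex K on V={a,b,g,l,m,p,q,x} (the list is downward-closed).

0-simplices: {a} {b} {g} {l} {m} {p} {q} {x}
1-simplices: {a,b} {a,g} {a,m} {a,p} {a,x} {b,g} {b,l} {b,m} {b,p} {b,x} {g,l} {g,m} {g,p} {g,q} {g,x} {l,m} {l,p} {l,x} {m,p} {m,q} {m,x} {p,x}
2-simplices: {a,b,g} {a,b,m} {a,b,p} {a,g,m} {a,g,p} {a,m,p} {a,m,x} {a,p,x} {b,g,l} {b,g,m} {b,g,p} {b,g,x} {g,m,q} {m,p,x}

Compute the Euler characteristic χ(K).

n_0=8 n_1=22 n_2=14
χ=+8−22+14=0

χ(K)=0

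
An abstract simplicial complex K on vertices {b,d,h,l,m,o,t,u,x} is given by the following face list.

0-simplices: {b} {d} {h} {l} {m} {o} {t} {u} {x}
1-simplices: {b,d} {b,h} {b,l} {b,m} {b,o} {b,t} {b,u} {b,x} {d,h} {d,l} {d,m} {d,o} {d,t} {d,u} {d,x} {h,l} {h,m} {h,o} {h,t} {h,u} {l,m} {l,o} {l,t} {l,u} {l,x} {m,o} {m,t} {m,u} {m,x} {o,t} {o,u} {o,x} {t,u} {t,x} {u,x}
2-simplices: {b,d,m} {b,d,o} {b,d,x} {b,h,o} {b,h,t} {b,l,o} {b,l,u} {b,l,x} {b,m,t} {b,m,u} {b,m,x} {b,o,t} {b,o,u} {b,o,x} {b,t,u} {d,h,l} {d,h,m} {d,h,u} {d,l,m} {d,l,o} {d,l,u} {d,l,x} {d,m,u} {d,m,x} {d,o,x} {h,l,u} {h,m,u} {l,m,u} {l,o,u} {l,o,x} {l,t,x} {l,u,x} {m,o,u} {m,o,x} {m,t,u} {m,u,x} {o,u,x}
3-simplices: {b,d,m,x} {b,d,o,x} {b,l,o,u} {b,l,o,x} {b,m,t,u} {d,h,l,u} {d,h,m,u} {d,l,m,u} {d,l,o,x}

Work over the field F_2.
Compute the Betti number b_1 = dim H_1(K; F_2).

b_1=3

n_0=9 n_1=35 n_2=37 n_3=9  [Z2]
∂1: piv[bd,bh,bl,bm,bo,bt,bu,bx] rk=8  ker:dh,dl,dm,do,dt,du,dx,hl,hm,ho,ht,hu,lm,lo,lt,lu,lx,mo,mt,mu,mx,ot,ou,ox,tu,tx,ux
∂2: piv[bdm,bdo,bdx,bho,bht,blo,blu,blx,bmt,bmu,bmx,bot,bou,box,btu,dhl,dhm,dhu,dlm,dlo,dlu,ltx,lux,mou] rk=24  ker:dlx,dmu,dmx,dox,hlu,hmu,lmu,lou,lox,mox,mtu,mux,oux
∂3: piv[bdmx,bdox,blou,blox,bmtu,dhlu,dhmu,dlmu,dlox] rk=9
b_1=(35−8)−24=3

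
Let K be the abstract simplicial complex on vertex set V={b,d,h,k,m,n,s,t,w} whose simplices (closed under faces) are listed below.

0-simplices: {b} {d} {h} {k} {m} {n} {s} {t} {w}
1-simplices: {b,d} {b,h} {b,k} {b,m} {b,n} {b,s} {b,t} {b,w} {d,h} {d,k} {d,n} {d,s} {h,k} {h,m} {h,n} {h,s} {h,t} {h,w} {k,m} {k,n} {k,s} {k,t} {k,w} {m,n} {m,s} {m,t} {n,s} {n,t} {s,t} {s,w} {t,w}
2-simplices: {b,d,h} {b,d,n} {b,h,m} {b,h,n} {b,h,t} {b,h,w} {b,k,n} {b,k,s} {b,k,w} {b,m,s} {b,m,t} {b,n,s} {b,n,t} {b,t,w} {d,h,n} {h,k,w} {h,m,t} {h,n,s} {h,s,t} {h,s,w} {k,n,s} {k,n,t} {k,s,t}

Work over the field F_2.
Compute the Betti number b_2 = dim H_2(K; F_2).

b_2=4

n_0=9 n_1=31 n_2=23  [Z2]
∂1: piv[bd,bh,bk,bm,bn,bs,bt,bw] rk=8  ker:dh,dk,dn,ds,hk,hm,hn,hs,ht,hw,km,kn,ks,kt,kw,mn,ms,mt,ns,nt,st,sw,tw
∂2: piv[bdh,bdn,bhm,bhn,bht,bhw,bkn,bks,bkw,bms,bmt,bns,bnt,btw,hkw,hns,hst,hsw,knt] rk=19  ker:dhn,hmt,kns,kst
b_2=(23−19)−0=4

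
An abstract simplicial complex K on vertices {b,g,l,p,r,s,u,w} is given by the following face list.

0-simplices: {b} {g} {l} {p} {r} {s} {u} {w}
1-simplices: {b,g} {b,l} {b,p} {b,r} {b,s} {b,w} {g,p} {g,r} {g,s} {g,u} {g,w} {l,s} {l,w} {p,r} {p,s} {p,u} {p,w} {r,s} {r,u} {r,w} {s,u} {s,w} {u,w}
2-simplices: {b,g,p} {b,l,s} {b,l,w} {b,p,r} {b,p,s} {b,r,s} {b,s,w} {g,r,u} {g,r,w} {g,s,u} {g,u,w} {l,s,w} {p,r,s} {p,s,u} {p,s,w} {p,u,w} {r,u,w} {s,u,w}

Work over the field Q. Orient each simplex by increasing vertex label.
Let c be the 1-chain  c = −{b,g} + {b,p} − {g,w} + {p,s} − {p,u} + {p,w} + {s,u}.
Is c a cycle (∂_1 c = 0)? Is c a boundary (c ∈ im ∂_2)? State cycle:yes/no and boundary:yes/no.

n_0=8 n_1=23 n_2=18  [Q]
∂1: piv[bg,bl,bp,br,bs,bw,gu] rk=7  ker:gp,gr,gs,gw,ls,lw,pr,ps,pu,pw,rs,ru,rw,su,sw,uw
∂2: piv[bgp,bls,blw,bpr,bps,brs,bsw,gru,grw,gsu,guw,psu,psw,puw] rk=14  ker:lsw,prs,ruw,suw
∂1c = 0
c vs im∂2: residual ≠ 0 ⇒ not boundary

cycle:yes boundary:no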